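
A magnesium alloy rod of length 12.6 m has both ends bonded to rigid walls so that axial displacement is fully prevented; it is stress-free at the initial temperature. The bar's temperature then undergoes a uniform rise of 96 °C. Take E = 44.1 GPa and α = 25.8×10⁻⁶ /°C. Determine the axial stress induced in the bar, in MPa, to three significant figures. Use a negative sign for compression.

-109 MPa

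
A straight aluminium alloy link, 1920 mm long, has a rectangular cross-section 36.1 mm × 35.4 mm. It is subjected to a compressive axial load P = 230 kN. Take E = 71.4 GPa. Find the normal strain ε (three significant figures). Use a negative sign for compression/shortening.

A = 1278 mm².
σ = N/A = -180 MPa; ε = σ/E = -180/71400 = -2.521e-03.

-0.00252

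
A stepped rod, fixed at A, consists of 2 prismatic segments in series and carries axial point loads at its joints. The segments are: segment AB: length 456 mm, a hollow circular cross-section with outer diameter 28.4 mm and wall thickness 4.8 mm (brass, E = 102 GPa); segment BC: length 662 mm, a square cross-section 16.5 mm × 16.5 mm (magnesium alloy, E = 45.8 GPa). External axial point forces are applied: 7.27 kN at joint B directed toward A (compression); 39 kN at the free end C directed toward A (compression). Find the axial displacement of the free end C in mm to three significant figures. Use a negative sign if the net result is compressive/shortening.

-2.65 mm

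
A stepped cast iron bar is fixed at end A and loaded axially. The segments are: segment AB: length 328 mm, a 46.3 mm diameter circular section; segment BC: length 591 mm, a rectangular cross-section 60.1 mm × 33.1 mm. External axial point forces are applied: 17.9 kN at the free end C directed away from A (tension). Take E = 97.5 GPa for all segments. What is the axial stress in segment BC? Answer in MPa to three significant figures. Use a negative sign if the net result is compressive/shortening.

Internal axial forces (sectioning from the free end, tension +): N_BC = 17.9 kN, N_AB = 17.9 kN.
A_BC = 1989 mm².
σ_BC = N_BC/A_BC = 17900/1989 = 8.998 MPa.

9.00 MPa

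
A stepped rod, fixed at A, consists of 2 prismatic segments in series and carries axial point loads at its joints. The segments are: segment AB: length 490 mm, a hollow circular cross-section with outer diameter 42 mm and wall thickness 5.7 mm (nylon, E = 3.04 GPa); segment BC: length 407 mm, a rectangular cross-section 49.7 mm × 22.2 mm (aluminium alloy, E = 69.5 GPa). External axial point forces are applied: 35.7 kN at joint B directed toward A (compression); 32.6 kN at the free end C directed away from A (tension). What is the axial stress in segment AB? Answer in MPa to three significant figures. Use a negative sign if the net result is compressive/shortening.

-4.77 MPa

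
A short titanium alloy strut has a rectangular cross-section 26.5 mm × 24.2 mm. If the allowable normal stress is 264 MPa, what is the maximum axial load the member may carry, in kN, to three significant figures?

A = 641.3 mm².
P_max = σ_allow · A = 264 · 641.3 = 169300 N = 169.3 kN.

169 kN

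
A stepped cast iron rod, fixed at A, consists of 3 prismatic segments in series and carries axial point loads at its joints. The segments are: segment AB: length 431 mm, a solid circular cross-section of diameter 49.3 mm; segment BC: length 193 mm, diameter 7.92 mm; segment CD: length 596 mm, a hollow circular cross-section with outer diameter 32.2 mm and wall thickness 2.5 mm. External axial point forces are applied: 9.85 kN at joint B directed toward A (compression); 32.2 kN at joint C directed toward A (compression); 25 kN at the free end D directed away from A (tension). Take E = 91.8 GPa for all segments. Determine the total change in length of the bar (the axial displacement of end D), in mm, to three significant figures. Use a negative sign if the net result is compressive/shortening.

Internal axial forces (sectioning from the free end, tension +): N_CD = 25 kN, N_BC = -7.2 kN, N_AB = -17.05 kN.
A_AB = 1909 mm².
A_BC = 49.27 mm².
A_CD = 233.3 mm².
δ_AB = -17050·431/(1909·91800) = -0.04193 mm
δ_BC = -7200·193/(49.27·91800) = -0.3073 mm
δ_CD = 25000·596/(233.3·91800) = 0.6958 mm
δ = Σδ_i = 0.3466 mm.

0.347 mm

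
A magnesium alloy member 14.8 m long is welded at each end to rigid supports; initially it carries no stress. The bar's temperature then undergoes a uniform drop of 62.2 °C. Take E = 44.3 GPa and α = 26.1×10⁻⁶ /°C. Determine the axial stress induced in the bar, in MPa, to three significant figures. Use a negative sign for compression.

Free thermal expansion αLΔT = 26.1e-6 · 14800 · -62.2 = -24.03 mm.
The walls impose strain ε = −(-24.03)/14800 = 1.6234e-03; σ = Eε = 44300 · 1.6234e-03 = 71.92 MPa.

71.9 MPa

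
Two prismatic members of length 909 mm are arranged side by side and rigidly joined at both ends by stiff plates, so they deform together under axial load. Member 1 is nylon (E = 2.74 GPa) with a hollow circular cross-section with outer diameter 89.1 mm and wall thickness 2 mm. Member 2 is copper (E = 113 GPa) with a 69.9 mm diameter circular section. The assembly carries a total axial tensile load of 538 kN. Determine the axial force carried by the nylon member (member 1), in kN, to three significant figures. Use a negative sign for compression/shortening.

1.85 kN

A_1 = 547.3 mm².
A_2 = 3837 mm².
Equal strain + equilibrium ⇒ each member carries load in proportion to AE: A₁E₁ = 1500000 N, A₂E₂ = 433600000 N, ΣAE = 435100000 N.
F₁ = P·A₁E₁/ΣAE = 538000·1500000/435100000 = 1854 N.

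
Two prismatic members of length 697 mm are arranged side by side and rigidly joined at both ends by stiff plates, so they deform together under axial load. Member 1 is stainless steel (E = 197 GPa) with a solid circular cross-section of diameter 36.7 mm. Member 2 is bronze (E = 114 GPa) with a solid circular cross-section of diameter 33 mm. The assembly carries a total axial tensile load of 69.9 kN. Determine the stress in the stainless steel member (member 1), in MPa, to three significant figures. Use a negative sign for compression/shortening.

A_1 = 1058 mm².
A_2 = 855.3 mm².
Equal strain + equilibrium ⇒ each member carries load in proportion to AE: A₁E₁ = 208400000 N, A₂E₂ = 97500000 N, ΣAE = 305900000 N.
σ₁ = P·E₁/ΣAE = 69900·197000/305900000 = 45.02 MPa.

45.0 MPa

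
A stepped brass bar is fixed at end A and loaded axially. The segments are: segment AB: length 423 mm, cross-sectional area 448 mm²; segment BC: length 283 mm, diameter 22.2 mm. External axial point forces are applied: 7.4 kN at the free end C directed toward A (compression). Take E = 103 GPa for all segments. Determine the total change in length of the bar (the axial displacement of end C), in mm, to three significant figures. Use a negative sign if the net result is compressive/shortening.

Internal axial forces (sectioning from the free end, tension +): N_BC = -7.4 kN, N_AB = -7.4 kN.
A_BC = 387.1 mm².
δ_AB = -7400·423/(448·103000) = -0.06784 mm
δ_BC = -7400·283/(387.1·103000) = -0.05253 mm
δ = Σδ_i = -0.1204 mm.

-0.120 mm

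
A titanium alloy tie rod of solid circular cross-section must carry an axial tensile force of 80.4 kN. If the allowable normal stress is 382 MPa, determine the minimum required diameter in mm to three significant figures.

16.4 mm

Required area A ≥ P/σ_allow = 80400/382 = 210.5 mm².
For a solid circular section, d ≥ √(4A/π) = 16.37 mm.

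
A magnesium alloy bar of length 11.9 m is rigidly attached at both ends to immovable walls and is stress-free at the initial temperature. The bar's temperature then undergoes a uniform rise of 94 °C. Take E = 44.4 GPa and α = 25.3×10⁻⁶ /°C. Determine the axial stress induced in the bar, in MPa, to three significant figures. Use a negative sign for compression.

-106 MPa

Free thermal expansion αLΔT = 25.3e-6 · 11900 · 94 = 28.3 mm.
The walls impose strain ε = −(28.3)/11900 = -2.3782e-03; σ = Eε = 44400 · -2.3782e-03 = -105.6 MPa.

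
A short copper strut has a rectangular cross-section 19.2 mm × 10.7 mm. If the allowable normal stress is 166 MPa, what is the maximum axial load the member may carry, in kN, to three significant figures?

A = 205.4 mm².
P_max = σ_allow · A = 166 · 205.4 = 34100 N = 34.1 kN.

34.1 kN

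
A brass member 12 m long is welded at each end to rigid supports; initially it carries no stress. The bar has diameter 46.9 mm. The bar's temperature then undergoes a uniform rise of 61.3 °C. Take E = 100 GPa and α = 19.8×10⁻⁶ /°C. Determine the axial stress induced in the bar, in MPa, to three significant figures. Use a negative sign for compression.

-121 MPa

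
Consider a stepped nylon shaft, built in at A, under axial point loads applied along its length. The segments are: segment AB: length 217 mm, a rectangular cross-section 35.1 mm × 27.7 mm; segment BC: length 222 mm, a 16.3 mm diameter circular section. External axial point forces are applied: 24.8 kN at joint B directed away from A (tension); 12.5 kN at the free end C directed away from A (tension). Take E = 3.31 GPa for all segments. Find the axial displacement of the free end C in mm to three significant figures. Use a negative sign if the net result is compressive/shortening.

6.53 mm

Internal axial forces (sectioning from the free end, tension +): N_BC = 12.5 kN, N_AB = 37.3 kN.
A_AB = 972.3 mm².
A_BC = 208.7 mm².
δ_AB = 37300·217/(972.3·3310) = 2.515 mm
δ_BC = 12500·222/(208.7·3310) = 4.018 mm
δ = Σδ_i = 6.533 mm.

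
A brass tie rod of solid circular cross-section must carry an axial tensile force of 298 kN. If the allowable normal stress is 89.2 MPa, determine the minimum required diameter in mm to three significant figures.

Required area A ≥ P/σ_allow = 298000/89.2 = 3341 mm².
For a solid circular section, d ≥ √(4A/π) = 65.22 mm.

65.2 mm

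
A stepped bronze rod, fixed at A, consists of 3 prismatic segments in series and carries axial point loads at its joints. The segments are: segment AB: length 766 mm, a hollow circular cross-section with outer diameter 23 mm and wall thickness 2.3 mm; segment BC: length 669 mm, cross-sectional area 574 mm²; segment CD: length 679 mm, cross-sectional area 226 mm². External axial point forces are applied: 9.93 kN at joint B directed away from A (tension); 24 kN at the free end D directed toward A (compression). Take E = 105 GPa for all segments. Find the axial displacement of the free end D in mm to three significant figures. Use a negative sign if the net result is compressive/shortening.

Internal axial forces (sectioning from the free end, tension +): N_CD = -24 kN, N_BC = -24 kN, N_AB = -14.07 kN.
A_AB = 149.6 mm².
δ_AB = -14070·766/(149.6·105000) = -0.6863 mm
δ_BC = -24000·669/(574·105000) = -0.2664 mm
δ_CD = -24000·679/(226·105000) = -0.6867 mm
δ = Σδ_i = -1.639 mm.

-1.64 mm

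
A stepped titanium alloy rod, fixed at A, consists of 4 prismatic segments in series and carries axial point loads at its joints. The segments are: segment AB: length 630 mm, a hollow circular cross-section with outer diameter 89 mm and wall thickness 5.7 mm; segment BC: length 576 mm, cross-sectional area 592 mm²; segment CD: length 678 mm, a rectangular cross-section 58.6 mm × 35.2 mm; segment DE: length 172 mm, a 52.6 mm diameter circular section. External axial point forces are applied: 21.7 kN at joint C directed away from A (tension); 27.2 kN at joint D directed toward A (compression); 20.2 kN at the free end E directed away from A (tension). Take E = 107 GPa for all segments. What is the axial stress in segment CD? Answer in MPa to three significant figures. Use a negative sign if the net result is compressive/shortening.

Internal axial forces (sectioning from the free end, tension +): N_DE = 20.2 kN, N_CD = -7 kN, N_BC = 14.7 kN, N_AB = 14.7 kN.
A_CD = 2063 mm².
σ_CD = N_CD/A_CD = -7000/2063 = -3.394 MPa.

-3.39 MPa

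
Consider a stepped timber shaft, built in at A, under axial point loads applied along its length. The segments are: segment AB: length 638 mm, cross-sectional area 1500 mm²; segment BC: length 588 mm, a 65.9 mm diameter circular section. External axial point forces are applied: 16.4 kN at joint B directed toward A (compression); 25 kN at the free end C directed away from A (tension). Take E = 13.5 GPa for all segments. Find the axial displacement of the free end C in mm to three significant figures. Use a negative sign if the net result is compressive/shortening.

0.590 mm

Internal axial forces (sectioning from the free end, tension +): N_BC = 25 kN, N_AB = 8.6 kN.
A_BC = 3411 mm².
δ_AB = 8600·638/(1500·13500) = 0.271 mm
δ_BC = 25000·588/(3411·13500) = 0.3192 mm
δ = Σδ_i = 0.5902 mm.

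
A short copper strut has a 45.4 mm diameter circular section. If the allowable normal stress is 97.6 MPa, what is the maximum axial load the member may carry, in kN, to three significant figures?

158 kN

A = 1619 mm².
P_max = σ_allow · A = 97.6 · 1619 = 158000 N = 158 kN.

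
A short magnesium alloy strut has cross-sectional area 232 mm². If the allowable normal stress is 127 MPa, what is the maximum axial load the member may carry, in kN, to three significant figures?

P_max = σ_allow · A = 127 · 232 = 29460 N = 29.46 kN.

29.5 kN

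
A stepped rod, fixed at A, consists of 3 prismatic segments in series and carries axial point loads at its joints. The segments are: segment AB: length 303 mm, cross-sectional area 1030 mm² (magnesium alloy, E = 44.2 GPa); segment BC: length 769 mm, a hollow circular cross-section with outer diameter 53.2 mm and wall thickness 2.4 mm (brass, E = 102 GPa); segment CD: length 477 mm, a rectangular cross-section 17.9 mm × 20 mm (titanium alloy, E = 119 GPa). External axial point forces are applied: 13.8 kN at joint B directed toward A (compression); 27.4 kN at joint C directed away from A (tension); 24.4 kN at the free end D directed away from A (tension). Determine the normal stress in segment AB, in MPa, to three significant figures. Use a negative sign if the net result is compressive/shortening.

36.9 MPa

Internal axial forces (sectioning from the free end, tension +): N_CD = 24.4 kN, N_BC = 51.8 kN, N_AB = 38 kN.
σ_AB = N_AB/A_AB = 38000/1030 = 36.89 MPa.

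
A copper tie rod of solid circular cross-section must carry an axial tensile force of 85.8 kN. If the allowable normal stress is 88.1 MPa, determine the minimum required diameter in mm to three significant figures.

35.2 mm

Required area A ≥ P/σ_allow = 85800/88.1 = 973.9 mm².
For a solid circular section, d ≥ √(4A/π) = 35.21 mm.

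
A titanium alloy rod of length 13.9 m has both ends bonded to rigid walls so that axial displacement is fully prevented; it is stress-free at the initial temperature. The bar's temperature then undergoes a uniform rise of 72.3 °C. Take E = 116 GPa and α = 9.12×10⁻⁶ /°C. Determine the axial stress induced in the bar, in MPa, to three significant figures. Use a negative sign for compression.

-76.5 MPa

Free thermal expansion αLΔT = 9.12e-6 · 13900 · 72.3 = 9.165 mm.
The walls impose strain ε = −(9.165)/13900 = -6.5938e-04; σ = Eε = 116000 · -6.5938e-04 = -76.49 MPa.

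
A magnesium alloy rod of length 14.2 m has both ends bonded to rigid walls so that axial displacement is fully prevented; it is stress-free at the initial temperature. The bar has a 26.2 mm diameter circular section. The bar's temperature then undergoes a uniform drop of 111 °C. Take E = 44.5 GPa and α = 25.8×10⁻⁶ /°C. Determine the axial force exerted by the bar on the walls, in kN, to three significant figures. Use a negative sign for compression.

Free thermal expansion αLΔT = 25.8e-6 · 14200 · -111 = -40.67 mm.
The walls impose strain ε = −(-40.67)/14200 = 2.8638e-03; σ = Eε = 44500 · 2.8638e-03 = 127.4 MPa.
Wall reaction R = σ·A = 127.4·539.1 = 68710 N = 68.71 kN.

68.7 kN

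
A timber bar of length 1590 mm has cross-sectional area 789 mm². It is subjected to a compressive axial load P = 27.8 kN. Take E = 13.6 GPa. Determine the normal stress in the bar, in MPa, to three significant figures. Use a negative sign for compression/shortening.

-35.2 MPa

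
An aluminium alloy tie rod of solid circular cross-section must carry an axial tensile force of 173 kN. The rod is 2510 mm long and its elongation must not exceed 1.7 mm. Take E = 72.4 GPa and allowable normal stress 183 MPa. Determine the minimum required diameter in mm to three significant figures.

Required area A ≥ P/σ_allow = 173000/183 = 945.4 mm².
For a solid circular section, d ≥ √(4A/π) = 34.69 mm.
Elongation limit: A ≥ PL/(Eδ_allow) = 173000·2510/(72400·1.7) = 3528 mm² ⇒ d ≥ 67.02 mm.
The elongation limit governs.

67.0 mm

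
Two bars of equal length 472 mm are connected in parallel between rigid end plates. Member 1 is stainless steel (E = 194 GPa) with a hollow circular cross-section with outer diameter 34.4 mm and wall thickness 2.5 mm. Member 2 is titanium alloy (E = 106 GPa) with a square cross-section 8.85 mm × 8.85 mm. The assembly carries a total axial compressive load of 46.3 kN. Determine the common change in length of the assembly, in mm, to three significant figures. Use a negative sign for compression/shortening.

A_1 = 250.5 mm².
A_2 = 78.32 mm².
Equal strain + equilibrium ⇒ each member carries load in proportion to AE: A₁E₁ = 48610000 N, A₂E₂ = 8302000 N, ΣAE = 56910000 N.
δ = PL/ΣAE = -46300·472/56910000 = -0.384 mm.

-0.384 mm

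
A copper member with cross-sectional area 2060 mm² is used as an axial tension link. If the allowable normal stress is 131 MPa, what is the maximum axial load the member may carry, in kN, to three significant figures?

270 kN

P_max = σ_allow · A = 131 · 2060 = 269900 N = 269.9 kN.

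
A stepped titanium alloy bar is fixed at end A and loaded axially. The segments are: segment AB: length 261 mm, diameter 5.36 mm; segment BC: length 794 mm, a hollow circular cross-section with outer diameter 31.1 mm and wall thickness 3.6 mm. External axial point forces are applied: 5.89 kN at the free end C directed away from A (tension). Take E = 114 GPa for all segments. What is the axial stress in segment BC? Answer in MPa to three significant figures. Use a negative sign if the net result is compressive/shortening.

Internal axial forces (sectioning from the free end, tension +): N_BC = 5.89 kN, N_AB = 5.89 kN.
A_BC = 311 mm².
σ_BC = N_BC/A_BC = 5890/311 = 18.94 MPa.

18.9 MPa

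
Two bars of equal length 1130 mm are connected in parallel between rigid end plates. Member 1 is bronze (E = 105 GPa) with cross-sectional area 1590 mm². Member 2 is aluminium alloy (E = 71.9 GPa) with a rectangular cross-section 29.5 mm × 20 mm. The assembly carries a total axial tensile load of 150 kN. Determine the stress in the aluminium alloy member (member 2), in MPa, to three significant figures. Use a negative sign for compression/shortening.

A_2 = 590 mm².
Equal strain + equilibrium ⇒ each member carries load in proportion to AE: A₁E₁ = 167000000 N, A₂E₂ = 42420000 N, ΣAE = 209400000 N.
σ₂ = P·E₂/ΣAE = 150000·71900/209400000 = 51.51 MPa.

51.5 MPa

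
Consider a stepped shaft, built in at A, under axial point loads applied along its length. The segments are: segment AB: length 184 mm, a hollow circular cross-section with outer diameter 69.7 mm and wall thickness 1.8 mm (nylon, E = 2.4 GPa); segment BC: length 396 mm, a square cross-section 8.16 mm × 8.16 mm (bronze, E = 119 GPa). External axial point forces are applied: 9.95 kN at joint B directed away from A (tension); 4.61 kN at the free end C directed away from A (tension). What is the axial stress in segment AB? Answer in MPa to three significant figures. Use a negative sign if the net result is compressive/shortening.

Internal axial forces (sectioning from the free end, tension +): N_BC = 4.61 kN, N_AB = 14.56 kN.
A_AB = 384 mm².
σ_AB = N_AB/A_AB = 14560/384 = 37.92 MPa.

37.9 MPa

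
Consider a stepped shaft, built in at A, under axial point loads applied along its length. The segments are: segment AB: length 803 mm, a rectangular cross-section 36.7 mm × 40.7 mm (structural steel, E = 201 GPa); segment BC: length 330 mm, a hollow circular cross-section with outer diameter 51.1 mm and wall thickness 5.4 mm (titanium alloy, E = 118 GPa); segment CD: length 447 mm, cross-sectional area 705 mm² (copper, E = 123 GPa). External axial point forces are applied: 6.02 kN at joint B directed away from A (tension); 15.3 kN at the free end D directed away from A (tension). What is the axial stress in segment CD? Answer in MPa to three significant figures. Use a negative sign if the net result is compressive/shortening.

21.7 MPa

Internal axial forces (sectioning from the free end, tension +): N_CD = 15.3 kN, N_BC = 15.3 kN, N_AB = 21.32 kN.
σ_CD = N_CD/A_CD = 15300/705 = 21.7 MPa.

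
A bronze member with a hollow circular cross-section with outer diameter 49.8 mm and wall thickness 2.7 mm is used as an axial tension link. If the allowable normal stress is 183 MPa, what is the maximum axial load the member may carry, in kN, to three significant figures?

73.1 kN

A = 399.5 mm².
P_max = σ_allow · A = 183 · 399.5 = 73110 N = 73.11 kN.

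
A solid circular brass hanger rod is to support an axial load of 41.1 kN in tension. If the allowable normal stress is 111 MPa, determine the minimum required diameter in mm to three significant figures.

21.7 mm

Required area A ≥ P/σ_allow = 41100/111 = 370.3 mm².
For a solid circular section, d ≥ √(4A/π) = 21.71 mm.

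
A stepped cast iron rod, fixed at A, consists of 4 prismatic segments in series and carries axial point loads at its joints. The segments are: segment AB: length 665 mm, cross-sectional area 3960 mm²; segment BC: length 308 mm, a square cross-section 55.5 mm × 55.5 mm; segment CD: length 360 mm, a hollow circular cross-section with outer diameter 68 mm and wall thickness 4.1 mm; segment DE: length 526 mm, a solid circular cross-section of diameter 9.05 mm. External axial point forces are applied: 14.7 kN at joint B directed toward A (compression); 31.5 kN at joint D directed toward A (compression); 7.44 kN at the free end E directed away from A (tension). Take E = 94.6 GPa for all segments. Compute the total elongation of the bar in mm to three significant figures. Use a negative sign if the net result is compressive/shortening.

0.438 mm

Internal axial forces (sectioning from the free end, tension +): N_DE = 7.44 kN, N_CD = -24.06 kN, N_BC = -24.06 kN, N_AB = -38.76 kN.
A_BC = 3080 mm².
A_CD = 823.1 mm².
A_DE = 64.33 mm².
δ_AB = -38760·665/(3960·94600) = -0.0688 mm
δ_BC = -24060·308/(3080·94600) = -0.02543 mm
δ_CD = -24060·360/(823.1·94600) = -0.1112 mm
δ_DE = 7440·526/(64.33·94600) = 0.6431 mm
δ = Σδ_i = 0.4376 mm.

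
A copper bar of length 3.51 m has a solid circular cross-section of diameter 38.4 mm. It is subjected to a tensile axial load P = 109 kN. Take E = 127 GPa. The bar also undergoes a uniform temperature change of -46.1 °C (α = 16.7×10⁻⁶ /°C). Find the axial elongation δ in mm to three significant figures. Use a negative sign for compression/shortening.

A = 1158 mm².
δ_mech = NL/(AE) = 109000·3510/(1158·127000) = 2.601 mm.
δ_thermal = αLΔT = 16.7e-6·3510·-46.1 = -2.702 mm.
δ = δ_mech + δ_thermal = -0.101 mm.

-0.101 mm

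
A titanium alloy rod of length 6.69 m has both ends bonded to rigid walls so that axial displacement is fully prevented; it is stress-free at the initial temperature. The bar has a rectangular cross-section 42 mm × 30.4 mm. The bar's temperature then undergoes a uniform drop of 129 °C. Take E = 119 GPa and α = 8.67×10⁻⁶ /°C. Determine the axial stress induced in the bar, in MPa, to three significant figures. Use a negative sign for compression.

133 MPa

Free thermal expansion αLΔT = 8.67e-6 · 6690 · -129 = -7.482 mm.
The walls impose strain ε = −(-7.482)/6690 = 1.1184e-03; σ = Eε = 119000 · 1.1184e-03 = 133.1 MPa.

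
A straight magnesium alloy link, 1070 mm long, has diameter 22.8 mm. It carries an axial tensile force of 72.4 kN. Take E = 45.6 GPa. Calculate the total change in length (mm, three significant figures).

4.16 mm

A = 408.3 mm².
δ_mech = NL/(AE) = 72400·1070/(408.3·45600) = 4.161 mm.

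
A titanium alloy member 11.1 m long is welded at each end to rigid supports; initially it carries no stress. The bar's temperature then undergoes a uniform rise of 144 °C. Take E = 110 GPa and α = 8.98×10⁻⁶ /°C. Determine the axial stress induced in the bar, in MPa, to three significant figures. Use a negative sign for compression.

-142 MPa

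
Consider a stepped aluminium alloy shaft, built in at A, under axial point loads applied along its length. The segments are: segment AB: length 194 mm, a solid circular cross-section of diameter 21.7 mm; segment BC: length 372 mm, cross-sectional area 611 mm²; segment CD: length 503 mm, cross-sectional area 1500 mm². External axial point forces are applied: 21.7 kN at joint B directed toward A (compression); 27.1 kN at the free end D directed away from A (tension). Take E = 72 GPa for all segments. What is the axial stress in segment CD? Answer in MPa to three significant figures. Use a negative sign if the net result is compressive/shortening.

18.1 MPa

Internal axial forces (sectioning from the free end, tension +): N_CD = 27.1 kN, N_BC = 27.1 kN, N_AB = 5.4 kN.
σ_CD = N_CD/A_CD = 27100/1500 = 18.07 MPa.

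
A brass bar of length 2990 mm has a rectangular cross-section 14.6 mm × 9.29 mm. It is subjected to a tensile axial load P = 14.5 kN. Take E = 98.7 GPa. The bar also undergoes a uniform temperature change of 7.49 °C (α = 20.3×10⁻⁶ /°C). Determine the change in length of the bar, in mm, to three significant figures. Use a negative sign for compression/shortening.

3.69 mm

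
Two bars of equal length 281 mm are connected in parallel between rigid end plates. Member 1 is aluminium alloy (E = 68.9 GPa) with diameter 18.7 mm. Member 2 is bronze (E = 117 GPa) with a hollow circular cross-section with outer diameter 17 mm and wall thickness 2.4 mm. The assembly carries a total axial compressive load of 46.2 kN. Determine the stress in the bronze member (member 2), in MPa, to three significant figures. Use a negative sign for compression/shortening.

A_1 = 274.6 mm².
A_2 = 110.1 mm².
Equal strain + equilibrium ⇒ each member carries load in proportion to AE: A₁E₁ = 18920000 N, A₂E₂ = 12880000 N, ΣAE = 31800000 N.
σ₂ = P·E₂/ΣAE = -46200·117000/31800000 = -170 MPa.

-170 MPa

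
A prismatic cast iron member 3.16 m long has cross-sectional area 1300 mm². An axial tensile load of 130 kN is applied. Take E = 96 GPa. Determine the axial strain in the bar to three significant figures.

σ = N/A = 100 MPa; ε = σ/E = 100/96000 = 1.042e-03.

0.00104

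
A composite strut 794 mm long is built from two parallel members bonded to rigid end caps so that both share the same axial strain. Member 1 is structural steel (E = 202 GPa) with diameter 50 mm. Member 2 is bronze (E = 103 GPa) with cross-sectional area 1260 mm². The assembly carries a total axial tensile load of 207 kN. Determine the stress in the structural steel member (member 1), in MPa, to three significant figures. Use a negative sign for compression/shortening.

A_1 = 1963 mm².
Equal strain + equilibrium ⇒ each member carries load in proportion to AE: A₁E₁ = 396600000 N, A₂E₂ = 129800000 N, ΣAE = 526400000 N.
σ₁ = P·E₁/ΣAE = 207000·202000/526400000 = 79.43 MPa.

79.4 MPa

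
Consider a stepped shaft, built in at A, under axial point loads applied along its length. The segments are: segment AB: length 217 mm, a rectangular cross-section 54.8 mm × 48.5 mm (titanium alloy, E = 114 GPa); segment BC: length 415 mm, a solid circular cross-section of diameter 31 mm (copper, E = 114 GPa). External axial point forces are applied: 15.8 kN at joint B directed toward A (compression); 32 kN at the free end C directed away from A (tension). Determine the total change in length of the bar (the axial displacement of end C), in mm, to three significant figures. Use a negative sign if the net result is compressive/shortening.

Internal axial forces (sectioning from the free end, tension +): N_BC = 32 kN, N_AB = 16.2 kN.
A_AB = 2658 mm².
A_BC = 754.8 mm².
δ_AB = 16200·217/(2658·114000) = 0.0116 mm
δ_BC = 32000·415/(754.8·114000) = 0.1543 mm
δ = Σδ_i = 0.1659 mm.

0.166 mm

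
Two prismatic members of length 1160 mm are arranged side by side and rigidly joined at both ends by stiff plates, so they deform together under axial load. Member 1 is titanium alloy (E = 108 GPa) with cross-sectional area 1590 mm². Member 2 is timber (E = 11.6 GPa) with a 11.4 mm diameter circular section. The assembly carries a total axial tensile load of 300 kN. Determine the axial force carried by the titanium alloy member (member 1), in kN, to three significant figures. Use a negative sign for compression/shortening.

A_2 = 102.1 mm².
Equal strain + equilibrium ⇒ each member carries load in proportion to AE: A₁E₁ = 171700000 N, A₂E₂ = 1184000 N, ΣAE = 172900000 N.
F₁ = P·A₁E₁/ΣAE = 300000·171700000/172900000 = 297900 N.

298 kN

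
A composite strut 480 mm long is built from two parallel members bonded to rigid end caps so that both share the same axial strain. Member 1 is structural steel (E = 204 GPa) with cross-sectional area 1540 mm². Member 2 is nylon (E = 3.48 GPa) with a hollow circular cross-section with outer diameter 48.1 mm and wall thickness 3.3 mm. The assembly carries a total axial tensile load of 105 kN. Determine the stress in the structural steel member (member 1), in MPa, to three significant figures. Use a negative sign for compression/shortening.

A_2 = 464.5 mm².
Equal strain + equilibrium ⇒ each member carries load in proportion to AE: A₁E₁ = 314200000 N, A₂E₂ = 1616000 N, ΣAE = 315800000 N.
σ₁ = P·E₁/ΣAE = 105000·204000/315800000 = 67.83 MPa.

67.8 MPa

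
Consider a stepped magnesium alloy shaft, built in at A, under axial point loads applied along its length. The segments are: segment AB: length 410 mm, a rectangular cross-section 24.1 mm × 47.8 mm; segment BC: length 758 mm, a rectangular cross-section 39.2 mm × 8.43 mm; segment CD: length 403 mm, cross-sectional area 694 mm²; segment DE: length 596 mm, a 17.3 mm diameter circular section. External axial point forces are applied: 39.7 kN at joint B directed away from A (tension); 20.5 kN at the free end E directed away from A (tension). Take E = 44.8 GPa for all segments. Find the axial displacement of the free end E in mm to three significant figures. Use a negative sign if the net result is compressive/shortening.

2.95 mm

Internal axial forces (sectioning from the free end, tension +): N_DE = 20.5 kN, N_CD = 20.5 kN, N_BC = 20.5 kN, N_AB = 60.2 kN.
A_AB = 1152 mm².
A_BC = 330.5 mm².
A_DE = 235.1 mm².
δ_AB = 60200·410/(1152·44800) = 0.4783 mm
δ_BC = 20500·758/(330.5·44800) = 1.05 mm
δ_CD = 20500·403/(694·44800) = 0.2657 mm
δ_DE = 20500·596/(235.1·44800) = 1.16 mm
δ = Σδ_i = 2.954 mm.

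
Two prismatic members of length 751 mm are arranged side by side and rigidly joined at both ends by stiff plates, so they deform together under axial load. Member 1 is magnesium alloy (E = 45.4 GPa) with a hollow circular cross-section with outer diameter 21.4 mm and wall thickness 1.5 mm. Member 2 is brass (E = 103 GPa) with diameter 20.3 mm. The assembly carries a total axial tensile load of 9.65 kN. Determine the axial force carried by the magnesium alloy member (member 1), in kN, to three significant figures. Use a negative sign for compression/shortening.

A_1 = 93.78 mm².
A_2 = 323.7 mm².
Equal strain + equilibrium ⇒ each member carries load in proportion to AE: A₁E₁ = 4257000 N, A₂E₂ = 33340000 N, ΣAE = 37590000 N.
F₁ = P·A₁E₁/ΣAE = 9650·4257000/37590000 = 1093 N.

1.09 kN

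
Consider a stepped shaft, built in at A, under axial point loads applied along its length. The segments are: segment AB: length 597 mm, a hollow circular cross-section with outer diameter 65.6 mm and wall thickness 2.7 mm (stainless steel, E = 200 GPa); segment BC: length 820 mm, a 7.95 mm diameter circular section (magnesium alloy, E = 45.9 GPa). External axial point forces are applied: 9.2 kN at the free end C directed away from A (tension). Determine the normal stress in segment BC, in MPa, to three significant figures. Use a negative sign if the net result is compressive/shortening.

Internal axial forces (sectioning from the free end, tension +): N_BC = 9.2 kN, N_AB = 9.2 kN.
A_BC = 49.64 mm².
σ_BC = N_BC/A_BC = 9200/49.64 = 185.3 MPa.

185 MPa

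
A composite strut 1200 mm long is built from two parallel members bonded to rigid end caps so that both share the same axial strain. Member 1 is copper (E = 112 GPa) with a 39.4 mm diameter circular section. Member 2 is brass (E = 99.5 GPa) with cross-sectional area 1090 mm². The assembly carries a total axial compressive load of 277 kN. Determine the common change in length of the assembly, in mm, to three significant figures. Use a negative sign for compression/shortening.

A_1 = 1219 mm².
Equal strain + equilibrium ⇒ each member carries load in proportion to AE: A₁E₁ = 136600000 N, A₂E₂ = 108500000 N, ΣAE = 245000000 N.
δ = PL/ΣAE = -277000·1200/245000000 = -1.357 mm.

-1.36 mm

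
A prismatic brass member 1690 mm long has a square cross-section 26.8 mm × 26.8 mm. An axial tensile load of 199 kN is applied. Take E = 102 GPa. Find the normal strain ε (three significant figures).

A = 718.2 mm².
σ = N/A = 277.1 MPa; ε = σ/E = 277.1/102000 = 2.716e-03.

0.00272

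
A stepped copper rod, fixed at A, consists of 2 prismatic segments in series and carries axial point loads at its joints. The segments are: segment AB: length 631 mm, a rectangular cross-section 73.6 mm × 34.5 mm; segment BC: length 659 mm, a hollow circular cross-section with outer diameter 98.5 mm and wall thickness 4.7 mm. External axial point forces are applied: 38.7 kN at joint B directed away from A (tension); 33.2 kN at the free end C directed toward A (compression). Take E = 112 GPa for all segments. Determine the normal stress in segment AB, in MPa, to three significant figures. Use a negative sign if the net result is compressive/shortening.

Internal axial forces (sectioning from the free end, tension +): N_BC = -33.2 kN, N_AB = 5.5 kN.
A_AB = 2539 mm².
σ_AB = N_AB/A_AB = 5500/2539 = 2.166 MPa.

2.17 MPa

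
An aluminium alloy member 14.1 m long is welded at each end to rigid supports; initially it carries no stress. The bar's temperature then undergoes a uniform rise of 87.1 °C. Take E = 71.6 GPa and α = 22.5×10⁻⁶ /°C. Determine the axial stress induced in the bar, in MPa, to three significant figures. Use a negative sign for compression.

-140 MPa

Free thermal expansion αLΔT = 22.5e-6 · 14100 · 87.1 = 27.63 mm.
The walls impose strain ε = −(27.63)/14100 = -1.9597e-03; σ = Eε = 71600 · -1.9597e-03 = -140.3 MPa.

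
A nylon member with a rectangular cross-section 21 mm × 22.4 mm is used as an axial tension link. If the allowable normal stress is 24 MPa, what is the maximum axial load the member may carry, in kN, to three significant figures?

A = 470.4 mm².
P_max = σ_allow · A = 24 · 470.4 = 11290 N = 11.29 kN.

11.3 kN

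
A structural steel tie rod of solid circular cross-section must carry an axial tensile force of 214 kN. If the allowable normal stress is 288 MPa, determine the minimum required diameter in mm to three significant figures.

30.8 mm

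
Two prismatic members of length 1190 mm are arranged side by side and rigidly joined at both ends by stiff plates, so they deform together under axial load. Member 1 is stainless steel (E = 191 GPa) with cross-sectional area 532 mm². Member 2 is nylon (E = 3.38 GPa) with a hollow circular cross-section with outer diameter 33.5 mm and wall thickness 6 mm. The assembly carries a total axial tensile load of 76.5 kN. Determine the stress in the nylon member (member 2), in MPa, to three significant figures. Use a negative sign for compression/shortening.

A_2 = 518.4 mm².
Equal strain + equilibrium ⇒ each member carries load in proportion to AE: A₁E₁ = 101600000 N, A₂E₂ = 1752000 N, ΣAE = 103400000 N.
σ₂ = P·E₂/ΣAE = 76500·3380/103400000 = 2.502 MPa.

2.50 MPa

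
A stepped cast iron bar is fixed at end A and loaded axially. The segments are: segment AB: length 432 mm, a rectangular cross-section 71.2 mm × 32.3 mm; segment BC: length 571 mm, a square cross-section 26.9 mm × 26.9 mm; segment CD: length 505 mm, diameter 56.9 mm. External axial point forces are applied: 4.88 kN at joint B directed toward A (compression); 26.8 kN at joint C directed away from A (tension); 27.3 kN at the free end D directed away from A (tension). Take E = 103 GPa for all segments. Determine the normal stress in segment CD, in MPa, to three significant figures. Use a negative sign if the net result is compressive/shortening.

Internal axial forces (sectioning from the free end, tension +): N_CD = 27.3 kN, N_BC = 54.1 kN, N_AB = 49.22 kN.
A_CD = 2543 mm².
σ_CD = N_CD/A_CD = 27300/2543 = 10.74 MPa.

10.7 MPa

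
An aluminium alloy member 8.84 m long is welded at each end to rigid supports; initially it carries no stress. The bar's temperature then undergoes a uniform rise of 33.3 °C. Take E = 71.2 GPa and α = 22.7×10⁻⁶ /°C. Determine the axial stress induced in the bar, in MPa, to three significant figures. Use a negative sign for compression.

-53.8 MPa

Free thermal expansion αLΔT = 22.7e-6 · 8840 · 33.3 = 6.682 mm.
The walls impose strain ε = −(6.682)/8840 = -7.5591e-04; σ = Eε = 71200 · -7.5591e-04 = -53.82 MPa.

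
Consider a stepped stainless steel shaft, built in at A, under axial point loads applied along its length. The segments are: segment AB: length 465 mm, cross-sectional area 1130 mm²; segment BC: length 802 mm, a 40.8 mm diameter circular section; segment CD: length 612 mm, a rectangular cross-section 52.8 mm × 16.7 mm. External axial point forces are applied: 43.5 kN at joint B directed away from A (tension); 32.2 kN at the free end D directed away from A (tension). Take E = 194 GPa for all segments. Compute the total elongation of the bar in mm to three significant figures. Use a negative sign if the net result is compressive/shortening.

0.378 mm

Internal axial forces (sectioning from the free end, tension +): N_CD = 32.2 kN, N_BC = 32.2 kN, N_AB = 75.7 kN.
A_BC = 1307 mm².
A_CD = 881.8 mm².
δ_AB = 75700·465/(1130·194000) = 0.1606 mm
δ_BC = 32200·802/(1307·194000) = 0.1018 mm
δ_CD = 32200·612/(881.8·194000) = 0.1152 mm
δ = Σδ_i = 0.3776 mm.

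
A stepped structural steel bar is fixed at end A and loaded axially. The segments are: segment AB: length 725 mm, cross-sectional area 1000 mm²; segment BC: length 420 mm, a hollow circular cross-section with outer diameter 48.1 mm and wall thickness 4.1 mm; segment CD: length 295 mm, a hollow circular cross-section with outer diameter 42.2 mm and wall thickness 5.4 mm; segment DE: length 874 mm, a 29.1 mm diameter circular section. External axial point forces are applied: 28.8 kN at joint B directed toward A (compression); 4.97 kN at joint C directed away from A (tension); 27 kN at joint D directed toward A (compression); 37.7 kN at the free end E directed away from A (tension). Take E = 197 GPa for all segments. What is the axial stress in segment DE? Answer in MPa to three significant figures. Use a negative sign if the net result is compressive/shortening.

Internal axial forces (sectioning from the free end, tension +): N_DE = 37.7 kN, N_CD = 10.7 kN, N_BC = 15.67 kN, N_AB = -13.13 kN.
A_DE = 665.1 mm².
σ_DE = N_DE/A_DE = 37700/665.1 = 56.68 MPa.

56.7 MPa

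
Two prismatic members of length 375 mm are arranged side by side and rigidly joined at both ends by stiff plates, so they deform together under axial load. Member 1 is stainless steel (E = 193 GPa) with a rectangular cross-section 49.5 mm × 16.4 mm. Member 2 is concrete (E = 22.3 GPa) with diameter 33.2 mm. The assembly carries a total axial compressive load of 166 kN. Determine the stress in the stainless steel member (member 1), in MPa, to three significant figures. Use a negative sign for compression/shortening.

-182 MPa

A_1 = 811.8 mm².
A_2 = 865.7 mm².
Equal strain + equilibrium ⇒ each member carries load in proportion to AE: A₁E₁ = 156700000 N, A₂E₂ = 19310000 N, ΣAE = 176000000 N.
σ₁ = P·E₁/ΣAE = -166000·193000/176000000 = -182.1 MPa.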